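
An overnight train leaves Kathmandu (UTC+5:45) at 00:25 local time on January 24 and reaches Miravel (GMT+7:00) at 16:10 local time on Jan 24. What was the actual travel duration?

Departure in UTC: 00:25 − 5:45 = 18:40 on Jan 23.
Arrival in UTC: 16:10 − 7:00 = 09:10 on Jan 24.
Elapsed = 09:10 − 18:40 (+1 day) = 14 hours 30 minutes.

14 hours 30 minutes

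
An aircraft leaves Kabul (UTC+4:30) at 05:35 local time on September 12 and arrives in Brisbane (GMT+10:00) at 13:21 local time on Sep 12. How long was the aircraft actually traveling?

2 hours 16 minutes

Departure in UTC: 05:35 − 4:30 = 01:05 on Sep 12.
Arrival in UTC: 13:21 − 10:00 = 03:21 on Sep 12.
Elapsed = 03:21 − 01:05 = 2 hours 16 minutes.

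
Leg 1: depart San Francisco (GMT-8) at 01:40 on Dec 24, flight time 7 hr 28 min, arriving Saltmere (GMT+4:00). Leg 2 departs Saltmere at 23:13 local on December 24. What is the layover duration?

2 hours 5 minutes

Convert departure to UTC: 01:40 + 8:00 = 09:40 UTC on Dec 24.
Add 7 hours 28 minutes flight time → 17:08 UTC.
Saltmere is UTC+4:00, so local arrival = 17:08 + 4:00 = 21:08 on Dec 24.
Layover = 23:13 − 21:08 = 2 hours 5 minutes.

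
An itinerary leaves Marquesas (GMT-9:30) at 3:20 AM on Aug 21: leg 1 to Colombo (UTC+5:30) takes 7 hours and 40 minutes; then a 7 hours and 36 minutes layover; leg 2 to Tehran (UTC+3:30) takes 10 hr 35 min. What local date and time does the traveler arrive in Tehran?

6:11 PM on Aug 22

Convert departure to UTC: 3:20 AM + 9:30 = 12:50 PM UTC on Aug 21.
Add 7 hours and 40 minutes leg 1 → 8:30 PM UTC.
Add 7 hours and 36 minutes layover in Colombo → 4:06 AM UTC (Aug 22).
Add 10 hours and 35 minutes leg 2 → 2:41 PM UTC.
Tehran is UTC+3:30, so local arrival = 2:41 PM + 3:30 = 6:11 PM on Aug 22.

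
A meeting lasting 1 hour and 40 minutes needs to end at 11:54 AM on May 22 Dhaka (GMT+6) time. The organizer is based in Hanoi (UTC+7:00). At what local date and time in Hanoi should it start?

11:14 AM on May 22

Target end time in UTC: 11:54 AM − 6:00 = 5:54 AM on May 22.
Subtract 1 hour and 40 minutes → start 4:14 AM UTC on May 22.
Hanoi is UTC+7:00: 4:14 AM + 7:00 = 11:14 AM on May 22.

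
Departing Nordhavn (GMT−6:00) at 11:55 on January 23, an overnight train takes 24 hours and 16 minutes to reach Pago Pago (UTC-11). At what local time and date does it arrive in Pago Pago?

07:11 on January 24

Convert departure to UTC: 11:55 + 6:00 = 17:55 UTC on Jan 23.
Add 24 hours 16 minutes travel time → 18:11 UTC (Jan 24).
Pago Pago is UTC−11:00, so local arrival = 18:11 − 11:00 = 07:11 on Jan 24.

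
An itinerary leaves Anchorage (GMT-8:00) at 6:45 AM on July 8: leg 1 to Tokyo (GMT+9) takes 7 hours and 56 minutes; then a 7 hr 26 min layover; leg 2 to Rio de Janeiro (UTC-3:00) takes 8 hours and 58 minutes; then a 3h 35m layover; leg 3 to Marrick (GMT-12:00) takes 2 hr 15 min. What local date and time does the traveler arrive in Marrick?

8:55 AM on July 9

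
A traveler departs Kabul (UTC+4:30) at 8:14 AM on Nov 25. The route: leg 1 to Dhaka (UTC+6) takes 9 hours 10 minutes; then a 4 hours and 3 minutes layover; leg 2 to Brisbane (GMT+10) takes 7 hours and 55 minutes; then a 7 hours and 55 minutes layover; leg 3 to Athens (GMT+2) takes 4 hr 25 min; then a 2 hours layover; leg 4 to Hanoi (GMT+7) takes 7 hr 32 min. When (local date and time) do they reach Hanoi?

5:44 AM on Nov 27

Convert departure to UTC: 8:14 AM − 4:30 = 3:44 AM UTC on Nov 25.
Add 9 hours and 10 minutes leg 1 → 12:54 PM UTC.
Add 4 hours and 3 minutes layover in Dhaka → 4:57 PM UTC.
Add 7 hours 55 minutes leg 2 → 12:52 AM UTC (Nov 26).
Add 7 hours and 55 minutes layover in Brisbane → 8:47 AM UTC.
Add 4 hours 25 minutes leg 3 → 1:12 PM UTC.
Add 2 hours layover in Athens → 3:12 PM UTC.
Add 7 hours and 32 minutes leg 4 → 10:44 PM UTC.
Hanoi is UTC+7:00, so local arrival = 10:44 PM + 7:00 = 5:44 AM on Nov 27.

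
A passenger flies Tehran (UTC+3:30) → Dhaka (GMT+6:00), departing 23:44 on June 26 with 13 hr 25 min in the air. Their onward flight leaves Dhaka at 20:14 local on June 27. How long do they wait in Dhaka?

Convert departure to UTC: 23:44 − 3:30 = 20:14 UTC on Jun 26.
Add 13 hours 25 minutes flight time → 09:39 UTC (Jun 27).
Dhaka is UTC+6:00, so local arrival = 09:39 + 6:00 = 15:39 on Jun 27.
Layover = 20:14 − 15:39 = 4 hours 35 minutes.

4 hours 35 minutes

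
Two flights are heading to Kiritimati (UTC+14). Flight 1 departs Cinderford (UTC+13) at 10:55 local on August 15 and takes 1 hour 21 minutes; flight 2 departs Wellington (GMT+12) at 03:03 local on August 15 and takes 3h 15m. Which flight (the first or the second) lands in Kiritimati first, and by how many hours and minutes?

the second, by 4 hours 58 minutes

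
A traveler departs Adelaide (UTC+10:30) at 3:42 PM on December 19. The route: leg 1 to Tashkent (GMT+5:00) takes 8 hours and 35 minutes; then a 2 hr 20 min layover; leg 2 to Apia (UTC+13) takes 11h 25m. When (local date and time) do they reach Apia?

4:32 PM on December 20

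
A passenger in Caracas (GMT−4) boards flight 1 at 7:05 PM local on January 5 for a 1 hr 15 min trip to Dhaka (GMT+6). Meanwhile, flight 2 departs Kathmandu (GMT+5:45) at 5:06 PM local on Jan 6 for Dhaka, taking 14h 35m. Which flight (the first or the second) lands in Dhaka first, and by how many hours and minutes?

the first, by 25 hours 36 minutes

Flight 1 in UTC: 7:05 PM + 4:00 = 11:05 PM on Jan 5.
+1 hour 15 minutes → arrive 12:20 AM UTC on Jan 6.
Flight 2 in UTC: 5:06 PM − 5:45 = 11:21 AM on Jan 6.
+14 hours 35 minutes → arrive 1:56 AM UTC on Jan 7.
Flight 1 lands earlier by 25 hours 36 minutes.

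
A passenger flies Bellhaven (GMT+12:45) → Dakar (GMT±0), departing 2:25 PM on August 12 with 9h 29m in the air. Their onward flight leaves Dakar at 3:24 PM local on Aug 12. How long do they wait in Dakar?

Convert departure to UTC: 2:25 PM − 12:45 = 1:40 AM UTC on Aug 12.
Add 9 hours 29 minutes flight time → 11:09 AM UTC.
Dakar is UTC+0, so local arrival is the same: 11:09 AM on Aug 12.
Layover = 3:24 PM − 11:09 AM = 4 hours 15 minutes.

4 hours 15 minutes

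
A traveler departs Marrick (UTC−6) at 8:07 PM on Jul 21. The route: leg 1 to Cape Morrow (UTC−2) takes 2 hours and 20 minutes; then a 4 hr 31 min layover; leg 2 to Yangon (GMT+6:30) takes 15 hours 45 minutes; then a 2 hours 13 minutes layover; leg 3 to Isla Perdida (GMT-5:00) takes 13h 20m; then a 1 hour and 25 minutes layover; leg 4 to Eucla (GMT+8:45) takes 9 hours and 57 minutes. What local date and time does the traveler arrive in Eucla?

Convert departure to UTC: 8:07 PM + 6:00 = 2:07 AM UTC on Jul 22.
Add 2 hours 20 minutes leg 1 → 4:27 AM UTC.
Add 4 hours and 31 minutes layover in Cape Morrow → 8:58 AM UTC.
Add 15 hours and 45 minutes leg 2 → 12:43 AM UTC (Jul 23).
Add 2 hours 13 minutes layover in Yangon → 2:56 AM UTC.
Add 13 hours 20 minutes leg 3 → 4:16 PM UTC.
Add 1 hour 25 minutes layover in Isla Perdida → 5:41 PM UTC.
Add 9 hours and 57 minutes leg 4 → 3:38 AM UTC (Jul 24).
Eucla is UTC+8:45, so local arrival = 3:38 AM + 8:45 = 12:23 PM on Jul 24.

12:23 PM on Jul 24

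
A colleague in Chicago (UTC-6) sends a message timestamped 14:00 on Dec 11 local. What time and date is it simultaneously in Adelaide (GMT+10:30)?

06:30 on December 12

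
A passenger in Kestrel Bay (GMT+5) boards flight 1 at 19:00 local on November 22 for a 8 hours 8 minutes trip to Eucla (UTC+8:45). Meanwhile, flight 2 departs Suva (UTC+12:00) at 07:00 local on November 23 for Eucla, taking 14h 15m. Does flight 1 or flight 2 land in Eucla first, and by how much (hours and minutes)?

Flight 1 in UTC: 19:00 − 5:00 = 14:00 on Nov 22.
+8 hours 8 minutes → arrive 22:08 UTC on Nov 22.
Flight 2 in UTC: 07:00 − 12:00 = 19:00 on Nov 22.
+14 hours 15 minutes → arrive 09:15 UTC on Nov 23.
Flight 1 lands earlier by 11 hours 7 minutes.

the first, by 11 hours 7 minutes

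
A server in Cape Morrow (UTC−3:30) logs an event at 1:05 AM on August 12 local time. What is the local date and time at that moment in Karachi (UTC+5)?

9:35 AM on August 12

Karachi is 8:30 ahead of Cape Morrow.
Shift by the zone difference: 1:05 AM + 8:30 = 9:35 AM on Aug 12 in Karachi.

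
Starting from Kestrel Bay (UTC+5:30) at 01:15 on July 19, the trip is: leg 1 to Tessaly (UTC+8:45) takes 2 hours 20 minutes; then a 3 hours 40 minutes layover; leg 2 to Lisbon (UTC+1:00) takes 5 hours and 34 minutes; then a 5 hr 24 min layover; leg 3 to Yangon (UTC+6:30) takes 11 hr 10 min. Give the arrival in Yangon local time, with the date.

06:23 on July 20

Convert departure to UTC: 01:15 − 5:30 = 19:45 UTC on Jul 18.
Add 2 hours 20 minutes leg 1 → 22:05 UTC.
Add 3 hours and 40 minutes layover in Tessaly → 01:45 UTC (Jul 19).
Add 5 hours 34 minutes leg 2 → 07:19 UTC.
Add 5 hours and 24 minutes layover in Lisbon → 12:43 UTC.
Add 11 hours 10 minutes leg 3 → 23:53 UTC.
Yangon is UTC+6:30, so local arrival = 23:53 + 6:30 = 06:23 on Jul 20.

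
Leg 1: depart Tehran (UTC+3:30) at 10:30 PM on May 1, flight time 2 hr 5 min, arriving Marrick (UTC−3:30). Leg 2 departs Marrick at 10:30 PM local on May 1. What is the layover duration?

Convert departure to UTC: 10:30 PM − 3:30 = 7:00 PM UTC on May 1.
Add 2 hours and 5 minutes flight time → 9:05 PM UTC.
Marrick is UTC−3:30, so local arrival = 9:05 PM − 3:30 = 5:35 PM on May 1.
Layover = 10:30 PM − 5:35 PM = 4 hours 55 minutes.

4 hours 55 minutes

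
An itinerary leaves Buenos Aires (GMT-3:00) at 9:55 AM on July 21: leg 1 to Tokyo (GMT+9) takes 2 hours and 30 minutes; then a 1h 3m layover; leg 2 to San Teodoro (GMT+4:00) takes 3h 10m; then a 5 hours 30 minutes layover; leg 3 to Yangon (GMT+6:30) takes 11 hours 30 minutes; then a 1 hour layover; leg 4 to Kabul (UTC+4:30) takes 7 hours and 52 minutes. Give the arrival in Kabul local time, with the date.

2:00 AM on July 23

Convert departure to UTC: 9:55 AM + 3:00 = 12:55 PM UTC on Jul 21.
Add 2 hours and 30 minutes leg 1 → 3:25 PM UTC.
Add 1 hour and 3 minutes layover in Tokyo → 4:28 PM UTC.
Add 3 hours 10 minutes leg 2 → 7:38 PM UTC.
Add 5 hours 30 minutes layover in San Teodoro → 1:08 AM UTC (Jul 22).
Add 11 hours and 30 minutes leg 3 → 12:38 PM UTC.
Add 1 hour layover in Yangon → 1:38 PM UTC.
Add 7 hours 52 minutes leg 4 → 9:30 PM UTC.
Kabul is UTC+4:30, so local arrival = 9:30 PM + 4:30 = 2:00 AM on Jul 23.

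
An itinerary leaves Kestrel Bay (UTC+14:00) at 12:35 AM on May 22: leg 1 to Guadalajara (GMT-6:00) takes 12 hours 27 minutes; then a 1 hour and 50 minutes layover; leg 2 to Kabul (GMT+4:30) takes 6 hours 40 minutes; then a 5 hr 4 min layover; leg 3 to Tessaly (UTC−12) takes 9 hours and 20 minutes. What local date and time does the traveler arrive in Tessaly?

Convert departure to UTC: 12:35 AM − 14:00 = 10:35 AM UTC on May 21.
Add 12 hours and 27 minutes leg 1 → 11:02 PM UTC.
Add 1 hour and 50 minutes layover in Guadalajara → 12:52 AM UTC (May 22).
Add 6 hours and 40 minutes leg 2 → 7:32 AM UTC.
Add 5 hours 4 minutes layover in Kabul → 12:36 PM UTC.
Add 9 hours 20 minutes leg 3 → 9:56 PM UTC.
Tessaly is UTC−12:00, so local arrival = 9:56 PM − 12:00 = 9:56 AM on May 22.

9:56 AM on May 22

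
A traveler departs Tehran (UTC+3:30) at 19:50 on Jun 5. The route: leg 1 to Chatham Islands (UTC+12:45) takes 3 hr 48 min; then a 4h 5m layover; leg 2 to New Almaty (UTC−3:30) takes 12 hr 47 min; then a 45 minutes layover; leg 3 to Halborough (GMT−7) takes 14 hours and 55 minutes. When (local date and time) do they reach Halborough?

Convert departure to UTC: 19:50 − 3:30 = 16:20 UTC on Jun 5.
Add 3 hours 48 minutes leg 1 → 20:08 UTC.
Add 4 hours and 5 minutes layover in Chatham Islands → 00:13 UTC (Jun 6).
Add 12 hours 47 minutes leg 2 → 13:00 UTC.
Add 45 minutes layover in New Almaty → 13:45 UTC.
Add 14 hours 55 minutes leg 3 → 04:40 UTC (Jun 7).
Halborough is UTC−7:00, so local arrival = 04:40 − 7:00 = 21:40 on Jun 6.

21:40 on June 6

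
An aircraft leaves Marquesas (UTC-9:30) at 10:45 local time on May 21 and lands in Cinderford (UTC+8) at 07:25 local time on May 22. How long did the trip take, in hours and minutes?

3 hours 10 minutes

Departure in UTC: 10:45 + 9:30 = 20:15 on May 21.
Arrival in UTC: 07:25 − 8:00 = 23:25 on May 21.
Elapsed = 23:25 − 20:15 = 3 hours 10 minutes.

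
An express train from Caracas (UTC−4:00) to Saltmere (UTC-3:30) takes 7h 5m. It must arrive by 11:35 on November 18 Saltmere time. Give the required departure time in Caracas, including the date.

04:00 on November 18

Target arrival in UTC: 11:35 + 3:30 = 15:05 on Nov 18.
Subtract 7 hours and 5 minutes → departure 08:00 UTC on Nov 18.
Caracas is UTC−4:00: 08:00 − 4:00 = 04:00 on Nov 18.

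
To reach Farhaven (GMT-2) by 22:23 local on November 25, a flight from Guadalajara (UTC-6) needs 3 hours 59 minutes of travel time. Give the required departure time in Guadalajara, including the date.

Target arrival in UTC: 22:23 + 2:00 = 00:23 on Nov 26.
Subtract 3 hours and 59 minutes → departure 20:24 UTC on Nov 25.
Guadalajara is UTC−6:00: 20:24 − 6:00 = 14:24 on Nov 25.

14:24 on Nov 25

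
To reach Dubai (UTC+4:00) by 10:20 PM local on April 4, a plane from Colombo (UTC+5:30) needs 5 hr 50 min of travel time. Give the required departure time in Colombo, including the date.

6:00 PM on April 4

Target arrival in UTC: 10:20 PM − 4:00 = 6:20 PM on Apr 4.
Subtract 5 hours and 50 minutes → departure 12:30 PM UTC on Apr 4.
Colombo is UTC+5:30: 12:30 PM + 5:30 = 6:00 PM on Apr 4.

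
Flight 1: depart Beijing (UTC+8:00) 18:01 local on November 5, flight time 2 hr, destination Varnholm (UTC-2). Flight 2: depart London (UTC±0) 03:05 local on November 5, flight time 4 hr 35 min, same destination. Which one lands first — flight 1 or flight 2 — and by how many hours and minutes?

Flight 1 in UTC: 18:01 − 8:00 = 10:01 on Nov 5.
+2 hours → arrive 12:01 UTC on Nov 5.
Flight 2 departs at 03:05 UTC (Nov 5).
+4 hours 35 minutes → arrive 07:40 UTC on Nov 5.
Flight 2 lands earlier by 4 hours 21 minutes.

the second, by 4 hours 21 minutes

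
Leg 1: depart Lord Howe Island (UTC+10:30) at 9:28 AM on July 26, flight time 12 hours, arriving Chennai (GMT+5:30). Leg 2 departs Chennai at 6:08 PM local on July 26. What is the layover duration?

1 hour 40 minutes

Convert departure to UTC: 9:28 AM − 10:30 = 10:58 PM UTC on Jul 25.
Add 12 hours flight time → 10:58 AM UTC (Jul 26).
Chennai is UTC+5:30, so local arrival = 10:58 AM + 5:30 = 4:28 PM on Jul 26.
Layover = 6:08 PM − 4:28 PM = 1 hour 40 minutes.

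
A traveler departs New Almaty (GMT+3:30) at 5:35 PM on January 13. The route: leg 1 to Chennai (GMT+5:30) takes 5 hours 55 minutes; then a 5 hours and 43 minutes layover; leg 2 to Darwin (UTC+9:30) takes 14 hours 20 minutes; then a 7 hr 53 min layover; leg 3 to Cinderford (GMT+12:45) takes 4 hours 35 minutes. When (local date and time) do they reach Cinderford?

Convert departure to UTC: 5:35 PM − 3:30 = 2:05 PM UTC on Jan 13.
Add 5 hours 55 minutes leg 1 → 8:00 PM UTC.
Add 5 hours 43 minutes layover in Chennai → 1:43 AM UTC (Jan 14).
Add 14 hours and 20 minutes leg 2 → 4:03 PM UTC.
Add 7 hours and 53 minutes layover in Darwin → 11:56 PM UTC.
Add 4 hours 35 minutes leg 3 → 4:31 AM UTC (Jan 15).
Cinderford is UTC+12:45, so local arrival = 4:31 AM + 12:45 = 5:16 PM on Jan 15.

5:16 PM on Jan 15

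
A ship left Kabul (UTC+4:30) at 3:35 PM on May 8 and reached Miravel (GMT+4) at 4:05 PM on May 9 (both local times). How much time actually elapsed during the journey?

Departure in UTC: 3:35 PM − 4:30 = 11:05 AM on May 8.
Arrival in UTC: 4:05 PM − 4:00 = 12:05 PM on May 9.
Elapsed = 12:05 PM − 11:05 AM (+1 day) = 25 hours.

25 hours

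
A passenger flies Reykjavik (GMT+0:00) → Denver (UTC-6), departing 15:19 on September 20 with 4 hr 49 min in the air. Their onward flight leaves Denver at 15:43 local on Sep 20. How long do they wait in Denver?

Reykjavik is at UTC+0, so departure is already 15:19 UTC on Sep 20.
Add 4 hours and 49 minutes flight time → 20:08 UTC.
Denver is UTC−6:00, so local arrival = 20:08 − 6:00 = 14:08 on Sep 20.
Layover = 15:43 − 14:08 = 1 hour 35 minutes.

1 hour 35 minutes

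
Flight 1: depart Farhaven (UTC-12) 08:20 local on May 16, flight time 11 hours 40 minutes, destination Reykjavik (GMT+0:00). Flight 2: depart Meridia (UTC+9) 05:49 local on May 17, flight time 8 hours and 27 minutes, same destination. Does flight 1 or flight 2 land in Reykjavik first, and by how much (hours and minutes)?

the second, by 2 hours 44 minutes

Flight 1 in UTC: 08:20 + 12:00 = 20:20 on May 16.
+11 hours and 40 minutes → arrive 08:00 UTC on May 17.
Flight 2 in UTC: 05:49 − 9:00 = 20:49 on May 16.
+8 hours and 27 minutes → arrive 05:16 UTC on May 17.
Flight 2 lands earlier by 2 hours 44 minutes.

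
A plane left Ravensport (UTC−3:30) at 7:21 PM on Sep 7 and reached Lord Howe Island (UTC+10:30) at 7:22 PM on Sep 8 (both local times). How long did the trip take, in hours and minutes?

Departure in UTC: 7:21 PM + 3:30 = 10:51 PM on Sep 7.
Arrival in UTC: 7:22 PM − 10:30 = 8:52 AM on Sep 8.
Elapsed = 8:52 AM − 10:51 PM (+1 day) = 10 hours 1 minute.

10 hours 1 minute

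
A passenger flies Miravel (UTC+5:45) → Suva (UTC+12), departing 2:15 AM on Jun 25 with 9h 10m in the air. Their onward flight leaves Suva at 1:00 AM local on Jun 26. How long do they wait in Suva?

7 hours 20 minutes

Convert departure to UTC: 2:15 AM − 5:45 = 8:30 PM UTC on Jun 24.
Add 9 hours 10 minutes flight time → 5:40 AM UTC (Jun 25).
Suva is UTC+12:00, so local arrival = 5:40 AM + 12:00 = 5:40 PM on Jun 25.
Layover = 1:00 AM − 5:40 PM (+1 day) = 7 hours 20 minutes.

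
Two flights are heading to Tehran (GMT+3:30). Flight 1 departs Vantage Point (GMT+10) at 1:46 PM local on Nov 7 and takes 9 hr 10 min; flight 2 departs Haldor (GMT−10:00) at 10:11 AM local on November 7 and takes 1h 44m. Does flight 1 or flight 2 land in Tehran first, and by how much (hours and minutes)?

Flight 1 in UTC: 1:46 PM − 10:00 = 3:46 AM on Nov 7.
+9 hours 10 minutes → arrive 12:56 PM UTC on Nov 7.
Flight 2 in UTC: 10:11 AM + 10:00 = 8:11 PM on Nov 7.
+1 hour 44 minutes → arrive 9:55 PM UTC on Nov 7.
Flight 1 lands earlier by 8 hours 59 minutes.

the first, by 8 hours 59 minutes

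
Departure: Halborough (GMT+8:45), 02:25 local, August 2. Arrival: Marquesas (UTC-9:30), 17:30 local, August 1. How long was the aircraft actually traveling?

Departure in UTC: 02:25 − 8:45 = 17:40 on Aug 1.
Arrival in UTC: 17:30 + 9:30 = 03:00 on Aug 2.
Elapsed = 03:00 − 17:40 (+1 day) = 9 hours 20 minutes.

9 hours 20 minutes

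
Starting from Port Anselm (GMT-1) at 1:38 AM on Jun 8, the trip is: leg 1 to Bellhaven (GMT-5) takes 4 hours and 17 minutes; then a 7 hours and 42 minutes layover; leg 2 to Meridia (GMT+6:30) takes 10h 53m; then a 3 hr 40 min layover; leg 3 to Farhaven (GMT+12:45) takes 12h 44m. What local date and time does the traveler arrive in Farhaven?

6:39 AM on June 10

Convert departure to UTC: 1:38 AM + 1:00 = 2:38 AM UTC on Jun 8.
Add 4 hours and 17 minutes leg 1 → 6:55 AM UTC.
Add 7 hours 42 minutes layover in Bellhaven → 2:37 PM UTC.
Add 10 hours 53 minutes leg 2 → 1:30 AM UTC (Jun 9).
Add 3 hours and 40 minutes layover in Meridia → 5:10 AM UTC.
Add 12 hours and 44 minutes leg 3 → 5:54 PM UTC.
Farhaven is UTC+12:45, so local arrival = 5:54 PM + 12:45 = 6:39 AM on Jun 10.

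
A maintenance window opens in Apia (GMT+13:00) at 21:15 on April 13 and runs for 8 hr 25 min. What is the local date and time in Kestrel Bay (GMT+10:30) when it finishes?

03:10 on Apr 14

Convert start to UTC: 21:15 − 13:00 = 08:15 UTC on Apr 13.
Add 8 hours and 25 minutes duration → 16:40 UTC.
Kestrel Bay is UTC+10:30, so local end time = 16:40 + 10:30 = 03:10 on Apr 14.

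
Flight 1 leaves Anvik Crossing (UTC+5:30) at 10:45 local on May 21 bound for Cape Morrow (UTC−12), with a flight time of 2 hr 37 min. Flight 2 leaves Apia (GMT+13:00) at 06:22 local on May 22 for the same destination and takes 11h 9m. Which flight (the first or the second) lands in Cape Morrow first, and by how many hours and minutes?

the first, by 20 hours 39 minutes

Flight 1 in UTC: 10:45 − 5:30 = 05:15 on May 21.
+2 hours 37 minutes → arrive 07:52 UTC on May 21.
Flight 2 in UTC: 06:22 − 13:00 = 17:22 on May 21.
+11 hours 9 minutes → arrive 04:31 UTC on May 22.
Flight 1 lands earlier by 20 hours 39 minutes.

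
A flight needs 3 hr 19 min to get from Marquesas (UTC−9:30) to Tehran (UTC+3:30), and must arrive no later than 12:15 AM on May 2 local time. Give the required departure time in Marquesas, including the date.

7:56 AM on May 1

Target arrival in UTC: 12:15 AM − 3:30 = 8:45 PM on May 1.
Subtract 3 hours 19 minutes → departure 5:26 PM UTC on May 1.
Marquesas is UTC−9:30: 5:26 PM − 9:30 = 7:56 AM on May 1.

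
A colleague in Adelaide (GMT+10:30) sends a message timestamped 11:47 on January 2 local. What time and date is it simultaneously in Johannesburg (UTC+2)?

In UTC: 11:47 − 10:30 = 01:17 on Jan 2.
Johannesburg is UTC+2:00: 01:17 + 2:00 = 03:17 on Jan 2.

03:17 on January 2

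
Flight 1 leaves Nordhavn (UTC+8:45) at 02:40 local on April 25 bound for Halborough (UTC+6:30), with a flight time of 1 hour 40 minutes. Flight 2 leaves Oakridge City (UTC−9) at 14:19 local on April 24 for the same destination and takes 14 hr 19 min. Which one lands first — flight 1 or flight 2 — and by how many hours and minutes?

Flight 1 in UTC: 02:40 − 8:45 = 17:55 on Apr 24.
+1 hour and 40 minutes → arrive 19:35 UTC on Apr 24.
Flight 2 in UTC: 14:19 + 9:00 = 23:19 on Apr 24.
+14 hours 19 minutes → arrive 13:38 UTC on Apr 25.
Flight 1 lands earlier by 18 hours 3 minutes.

the first, by 18 hours 3 minutes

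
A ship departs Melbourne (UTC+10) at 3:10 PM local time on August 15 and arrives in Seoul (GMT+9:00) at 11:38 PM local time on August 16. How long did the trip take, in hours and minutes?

33 hours 28 minutes

Departure in UTC: 3:10 PM − 10:00 = 5:10 AM on Aug 15.
Arrival in UTC: 11:38 PM − 9:00 = 2:38 PM on Aug 16.
Elapsed = 2:38 PM − 5:10 AM (+1 day) = 33 hours 28 minutes.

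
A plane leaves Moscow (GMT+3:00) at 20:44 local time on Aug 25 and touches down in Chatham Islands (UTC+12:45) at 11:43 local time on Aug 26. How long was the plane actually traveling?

Departure in UTC: 20:44 − 3:00 = 17:44 on Aug 25.
Arrival in UTC: 11:43 − 12:45 = 22:58 on Aug 25.
Elapsed = 22:58 − 17:44 = 5 hours 14 minutes.

5 hours 14 minutes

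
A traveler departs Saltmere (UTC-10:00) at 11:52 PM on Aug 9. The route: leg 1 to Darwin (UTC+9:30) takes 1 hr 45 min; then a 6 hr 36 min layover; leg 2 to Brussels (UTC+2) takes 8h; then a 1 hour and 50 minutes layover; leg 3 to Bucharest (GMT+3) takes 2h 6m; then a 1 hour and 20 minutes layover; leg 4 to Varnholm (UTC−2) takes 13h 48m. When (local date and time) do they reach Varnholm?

Convert departure to UTC: 11:52 PM + 10:00 = 9:52 AM UTC on Aug 10.
Add 1 hour and 45 minutes leg 1 → 11:37 AM UTC.
Add 6 hours and 36 minutes layover in Darwin → 6:13 PM UTC.
Add 8 hours leg 2 → 2:13 AM UTC (Aug 11).
Add 1 hour 50 minutes layover in Brussels → 4:03 AM UTC.
Add 2 hours 6 minutes leg 3 → 6:09 AM UTC.
Add 1 hour 20 minutes layover in Bucharest → 7:29 AM UTC.
Add 13 hours and 48 minutes leg 4 → 9:17 PM UTC.
Varnholm is UTC−2:00, so local arrival = 9:17 PM − 2:00 = 7:17 PM on Aug 11.

7:17 PM on August 11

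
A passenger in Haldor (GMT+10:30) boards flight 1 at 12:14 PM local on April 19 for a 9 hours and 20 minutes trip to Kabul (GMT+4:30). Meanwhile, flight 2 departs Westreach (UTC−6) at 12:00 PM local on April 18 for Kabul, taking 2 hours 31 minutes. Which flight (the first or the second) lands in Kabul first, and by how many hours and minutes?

the second, by 14 hours 33 minutes

Flight 1 in UTC: 12:14 PM − 10:30 = 1:44 AM on Apr 19.
+9 hours 20 minutes → arrive 11:04 AM UTC on Apr 19.
Flight 2 in UTC: 12:00 PM + 6:00 = 6:00 PM on Apr 18.
+2 hours 31 minutes → arrive 8:31 PM UTC on Apr 18.
Flight 2 lands earlier by 14 hours 33 minutes.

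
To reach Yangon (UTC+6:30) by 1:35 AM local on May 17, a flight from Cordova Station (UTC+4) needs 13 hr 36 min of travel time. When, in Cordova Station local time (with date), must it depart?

9:29 AM on May 16

Target arrival in UTC: 1:35 AM − 6:30 = 7:05 PM on May 16.
Subtract 13 hours 36 minutes → departure 5:29 AM UTC on May 16.
Cordova Station is UTC+4:00: 5:29 AM + 4:00 = 9:29 AM on May 16.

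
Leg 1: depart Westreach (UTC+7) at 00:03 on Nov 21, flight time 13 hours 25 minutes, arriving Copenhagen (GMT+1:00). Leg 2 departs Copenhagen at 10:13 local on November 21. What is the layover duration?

2 hours 45 minutes

Convert departure to UTC: 00:03 − 7:00 = 17:03 UTC on Nov 20.
Add 13 hours and 25 minutes flight time → 06:28 UTC (Nov 21).
Copenhagen is UTC+1:00, so local arrival = 06:28 + 1:00 = 07:28 on Nov 21.
Layover = 10:13 − 07:28 = 2 hours 45 minutes.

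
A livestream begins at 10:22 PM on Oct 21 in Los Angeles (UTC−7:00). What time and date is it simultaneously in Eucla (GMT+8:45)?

In UTC: 10:22 PM + 7:00 = 5:22 AM on Oct 22.
Eucla is UTC+8:45: 5:22 AM + 8:45 = 2:07 PM on Oct 22.

2:07 PM on October 22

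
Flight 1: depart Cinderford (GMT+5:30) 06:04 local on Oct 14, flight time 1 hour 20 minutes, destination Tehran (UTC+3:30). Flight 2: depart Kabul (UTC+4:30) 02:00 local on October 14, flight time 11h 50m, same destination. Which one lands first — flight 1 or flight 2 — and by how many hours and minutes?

the first, by 7 hours 26 minutes

Flight 1 in UTC: 06:04 − 5:30 = 00:34 on Oct 14.
+1 hour 20 minutes → arrive 01:54 UTC on Oct 14.
Flight 2 in UTC: 02:00 − 4:30 = 21:30 on Oct 13.
+11 hours 50 minutes → arrive 09:20 UTC on Oct 14.
Flight 1 lands earlier by 7 hours 26 minutes.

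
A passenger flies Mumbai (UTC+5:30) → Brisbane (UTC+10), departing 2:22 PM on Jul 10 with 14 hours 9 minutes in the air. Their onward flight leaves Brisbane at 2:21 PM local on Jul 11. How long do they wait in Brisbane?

5 hours 20 minutes

Convert departure to UTC: 2:22 PM − 5:30 = 8:52 AM UTC on Jul 10.
Add 14 hours 9 minutes flight time → 11:01 PM UTC.
Brisbane is UTC+10:00, so local arrival = 11:01 PM + 10:00 = 9:01 AM on Jul 11.
Layover = 2:21 PM − 9:01 AM = 5 hours 20 minutes.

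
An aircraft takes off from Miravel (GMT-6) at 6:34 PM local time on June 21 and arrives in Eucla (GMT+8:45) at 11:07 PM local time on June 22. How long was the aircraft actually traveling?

Departure in UTC: 6:34 PM + 6:00 = 12:34 AM on Jun 22.
Arrival in UTC: 11:07 PM − 8:45 = 2:22 PM on Jun 22.
Elapsed = 2:22 PM − 12:34 AM = 13 hours 48 minutes.

13 hours 48 minutes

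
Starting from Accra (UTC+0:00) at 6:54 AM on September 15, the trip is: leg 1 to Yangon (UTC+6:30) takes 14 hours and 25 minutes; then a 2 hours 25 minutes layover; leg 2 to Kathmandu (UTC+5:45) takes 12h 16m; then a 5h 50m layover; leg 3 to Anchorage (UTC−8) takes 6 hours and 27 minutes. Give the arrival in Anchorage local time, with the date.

4:17 PM on September 16

Accra is at UTC+0, so departure is already 6:54 AM UTC on Sep 15.
Add 14 hours 25 minutes leg 1 → 9:19 PM UTC.
Add 2 hours 25 minutes layover in Yangon → 11:44 PM UTC.
Add 12 hours and 16 minutes leg 2 → 12:00 PM UTC (Sep 16).
Add 5 hours 50 minutes layover in Kathmandu → 5:50 PM UTC.
Add 6 hours and 27 minutes leg 3 → 12:17 AM UTC (Sep 17).
Anchorage is UTC−8:00, so local arrival = 12:17 AM − 8:00 = 4:17 PM on Sep 16.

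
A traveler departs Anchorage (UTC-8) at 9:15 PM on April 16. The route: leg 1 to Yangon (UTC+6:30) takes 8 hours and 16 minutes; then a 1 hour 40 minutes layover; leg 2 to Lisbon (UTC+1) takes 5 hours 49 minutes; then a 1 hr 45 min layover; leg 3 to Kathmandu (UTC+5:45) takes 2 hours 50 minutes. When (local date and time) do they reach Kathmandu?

Convert departure to UTC: 9:15 PM + 8:00 = 5:15 AM UTC on Apr 17.
Add 8 hours 16 minutes leg 1 → 1:31 PM UTC.
Add 1 hour 40 minutes layover in Yangon → 3:11 PM UTC.
Add 5 hours 49 minutes leg 2 → 9:00 PM UTC.
Add 1 hour 45 minutes layover in Lisbon → 10:45 PM UTC.
Add 2 hours and 50 minutes leg 3 → 1:35 AM UTC (Apr 18).
Kathmandu is UTC+5:45, so local arrival = 1:35 AM + 5:45 = 7:20 AM on Apr 18.

7:20 AM on April 18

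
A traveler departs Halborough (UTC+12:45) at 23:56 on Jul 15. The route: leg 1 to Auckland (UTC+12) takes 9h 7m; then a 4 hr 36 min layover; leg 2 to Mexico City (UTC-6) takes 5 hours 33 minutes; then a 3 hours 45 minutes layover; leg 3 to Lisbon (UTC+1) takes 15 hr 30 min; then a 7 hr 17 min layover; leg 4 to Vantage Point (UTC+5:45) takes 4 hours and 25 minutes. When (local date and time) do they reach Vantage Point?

Convert departure to UTC: 23:56 − 12:45 = 11:11 UTC on Jul 15.
Add 9 hours and 7 minutes leg 1 → 20:18 UTC.
Add 4 hours and 36 minutes layover in Auckland → 00:54 UTC (Jul 16).
Add 5 hours 33 minutes leg 2 → 06:27 UTC.
Add 3 hours and 45 minutes layover in Mexico City → 10:12 UTC.
Add 15 hours and 30 minutes leg 3 → 01:42 UTC (Jul 17).
Add 7 hours 17 minutes layover in Lisbon → 08:59 UTC.
Add 4 hours 25 minutes leg 4 → 13:24 UTC.
Vantage Point is UTC+5:45, so local arrival = 13:24 + 5:45 = 19:09 on Jul 17.

19:09 on July 17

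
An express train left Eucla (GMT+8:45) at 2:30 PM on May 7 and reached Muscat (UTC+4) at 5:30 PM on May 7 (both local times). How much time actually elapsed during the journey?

Muscat is 4:45 behind Eucla.
Clock-face elapsed time (ignoring zones) is 3 hours.
Actual elapsed = 3 hours + 4:45 = 7 hours 45 minutes.

7 hours 45 minutes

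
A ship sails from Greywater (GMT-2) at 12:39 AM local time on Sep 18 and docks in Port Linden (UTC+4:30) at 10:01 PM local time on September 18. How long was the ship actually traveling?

Port Linden is 6:30 ahead of Greywater.
Clock-face elapsed time (ignoring zones) is 21 hours 22 minutes.
Actual elapsed = 21 hours 22 minutes − 6:30 = 14 hours 52 minutes.

14 hours 52 minutes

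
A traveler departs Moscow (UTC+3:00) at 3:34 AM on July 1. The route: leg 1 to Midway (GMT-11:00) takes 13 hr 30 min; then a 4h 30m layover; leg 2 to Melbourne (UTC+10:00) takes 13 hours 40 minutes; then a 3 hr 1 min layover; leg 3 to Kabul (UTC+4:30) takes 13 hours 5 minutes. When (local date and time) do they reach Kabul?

4:50 AM on July 3

Convert departure to UTC: 3:34 AM − 3:00 = 12:34 AM UTC on Jul 1.
Add 13 hours and 30 minutes leg 1 → 2:04 PM UTC.
Add 4 hours 30 minutes layover in Midway → 6:34 PM UTC.
Add 13 hours and 40 minutes leg 2 → 8:14 AM UTC (Jul 2).
Add 3 hours 1 minute layover in Melbourne → 11:15 AM UTC.
Add 13 hours 5 minutes leg 3 → 12:20 AM UTC (Jul 3).
Kabul is UTC+4:30, so local arrival = 12:20 AM + 4:30 = 4:50 AM on Jul 3.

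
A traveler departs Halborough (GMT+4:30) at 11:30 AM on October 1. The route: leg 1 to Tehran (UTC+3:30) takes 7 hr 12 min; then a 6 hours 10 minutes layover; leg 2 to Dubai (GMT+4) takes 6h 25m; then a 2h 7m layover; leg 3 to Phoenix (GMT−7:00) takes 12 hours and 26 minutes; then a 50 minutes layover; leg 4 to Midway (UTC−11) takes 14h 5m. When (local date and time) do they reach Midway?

9:15 PM on October 2

Convert departure to UTC: 11:30 AM − 4:30 = 7:00 AM UTC on Oct 1.
Add 7 hours 12 minutes leg 1 → 2:12 PM UTC.
Add 6 hours and 10 minutes layover in Tehran → 8:22 PM UTC.
Add 6 hours and 25 minutes leg 2 → 2:47 AM UTC (Oct 2).
Add 2 hours 7 minutes layover in Dubai → 4:54 AM UTC.
Add 12 hours 26 minutes leg 3 → 5:20 PM UTC.
Add 50 minutes layover in Phoenix → 6:10 PM UTC.
Add 14 hours and 5 minutes leg 4 → 8:15 AM UTC (Oct 3).
Midway is UTC−11:00, so local arrival = 8:15 AM − 11:00 = 9:15 PM on Oct 2.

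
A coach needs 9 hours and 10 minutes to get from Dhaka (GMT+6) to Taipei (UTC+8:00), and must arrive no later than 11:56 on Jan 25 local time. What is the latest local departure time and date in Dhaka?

Target arrival in UTC: 11:56 − 8:00 = 03:56 on Jan 25.
Subtract 9 hours 10 minutes → departure 18:46 UTC on Jan 24.
Dhaka is UTC+6:00: 18:46 + 6:00 = 00:46 on Jan 25.

00:46 on January 25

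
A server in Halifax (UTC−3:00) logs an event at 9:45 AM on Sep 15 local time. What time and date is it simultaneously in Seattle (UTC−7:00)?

In UTC: 9:45 AM + 3:00 = 12:45 PM on Sep 15.
Seattle is UTC−7:00: 12:45 PM − 7:00 = 5:45 AM on Sep 15.

5:45 AM on September 15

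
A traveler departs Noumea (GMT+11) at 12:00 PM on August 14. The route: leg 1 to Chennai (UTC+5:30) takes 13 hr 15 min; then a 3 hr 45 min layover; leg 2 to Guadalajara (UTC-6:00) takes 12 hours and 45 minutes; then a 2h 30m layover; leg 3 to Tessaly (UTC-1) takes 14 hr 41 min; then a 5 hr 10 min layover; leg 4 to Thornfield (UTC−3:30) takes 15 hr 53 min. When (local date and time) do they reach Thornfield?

5:29 PM on August 16

Convert departure to UTC: 12:00 PM − 11:00 = 1:00 AM UTC on Aug 14.
Add 13 hours and 15 minutes leg 1 → 2:15 PM UTC.
Add 3 hours 45 minutes layover in Chennai → 6:00 PM UTC.
Add 12 hours and 45 minutes leg 2 → 6:45 AM UTC (Aug 15).
Add 2 hours and 30 minutes layover in Guadalajara → 9:15 AM UTC.
Add 14 hours and 41 minutes leg 3 → 11:56 PM UTC.
Add 5 hours and 10 minutes layover in Tessaly → 5:06 AM UTC (Aug 16).
Add 15 hours and 53 minutes leg 4 → 8:59 PM UTC.
Thornfield is UTC−3:30, so local arrival = 8:59 PM − 3:30 = 5:29 PM on Aug 16.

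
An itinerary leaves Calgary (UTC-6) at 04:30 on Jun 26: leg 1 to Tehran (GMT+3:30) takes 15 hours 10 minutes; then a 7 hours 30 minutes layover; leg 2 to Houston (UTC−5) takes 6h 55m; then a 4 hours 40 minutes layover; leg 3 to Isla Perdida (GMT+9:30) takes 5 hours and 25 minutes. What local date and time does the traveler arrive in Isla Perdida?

Convert departure to UTC: 04:30 + 6:00 = 10:30 UTC on Jun 26.
Add 15 hours 10 minutes leg 1 → 01:40 UTC (Jun 27).
Add 7 hours and 30 minutes layover in Tehran → 09:10 UTC.
Add 6 hours 55 minutes leg 2 → 16:05 UTC.
Add 4 hours and 40 minutes layover in Houston → 20:45 UTC.
Add 5 hours and 25 minutes leg 3 → 02:10 UTC (Jun 28).
Isla Perdida is UTC+9:30, so local arrival = 02:10 + 9:30 = 11:40 on Jun 28.

11:40 on Jun 28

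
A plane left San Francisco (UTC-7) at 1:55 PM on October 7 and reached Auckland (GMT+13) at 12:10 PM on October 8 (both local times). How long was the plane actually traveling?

Departure in UTC: 1:55 PM + 7:00 = 8:55 PM on Oct 7.
Arrival in UTC: 12:10 PM − 13:00 = 11:10 PM on Oct 7.
Elapsed = 11:10 PM − 8:55 PM = 2 hours 15 minutes.

2 hours 15 minutes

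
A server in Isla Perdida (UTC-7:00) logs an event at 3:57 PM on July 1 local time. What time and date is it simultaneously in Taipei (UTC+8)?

6:57 AM on July 2

In UTC: 3:57 PM + 7:00 = 10:57 PM on Jul 1.
Taipei is UTC+8:00: 10:57 PM + 8:00 = 6:57 AM on Jul 2.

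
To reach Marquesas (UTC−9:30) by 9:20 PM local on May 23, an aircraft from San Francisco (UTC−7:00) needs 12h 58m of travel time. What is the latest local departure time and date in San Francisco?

10:52 AM on May 23

Target arrival in UTC: 9:20 PM + 9:30 = 6:50 AM on May 24.
Subtract 12 hours and 58 minutes → departure 5:52 PM UTC on May 23.
San Francisco is UTC−7:00: 5:52 PM − 7:00 = 10:52 AM on May 23.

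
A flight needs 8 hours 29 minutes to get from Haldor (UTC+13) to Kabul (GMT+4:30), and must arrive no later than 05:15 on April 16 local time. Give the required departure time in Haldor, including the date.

Target arrival in UTC: 05:15 − 4:30 = 00:45 on Apr 16.
Subtract 8 hours and 29 minutes → departure 16:16 UTC on Apr 15.
Haldor is UTC+13:00: 16:16 + 13:00 = 05:16 on Apr 16.

05:16 on April 16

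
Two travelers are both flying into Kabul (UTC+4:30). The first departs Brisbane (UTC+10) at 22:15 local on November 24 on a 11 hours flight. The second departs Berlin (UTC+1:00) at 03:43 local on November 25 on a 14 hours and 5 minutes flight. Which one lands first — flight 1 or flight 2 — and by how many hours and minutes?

Flight 1 in UTC: 22:15 − 10:00 = 12:15 on Nov 24.
+11 hours → arrive 23:15 UTC on Nov 24.
Flight 2 in UTC: 03:43 − 1:00 = 02:43 on Nov 25.
+14 hours 5 minutes → arrive 16:48 UTC on Nov 25.
Flight 1 lands earlier by 17 hours 33 minutes.

the first, by 17 hours 33 minutes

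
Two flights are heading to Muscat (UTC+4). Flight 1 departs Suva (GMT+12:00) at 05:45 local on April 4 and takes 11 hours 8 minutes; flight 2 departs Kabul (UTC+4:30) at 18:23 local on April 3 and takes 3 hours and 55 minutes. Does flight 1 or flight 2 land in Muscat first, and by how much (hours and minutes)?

Flight 1 in UTC: 05:45 − 12:00 = 17:45 on Apr 3.
+11 hours and 8 minutes → arrive 04:53 UTC on Apr 4.
Flight 2 in UTC: 18:23 − 4:30 = 13:53 on Apr 3.
+3 hours and 55 minutes → arrive 17:48 UTC on Apr 3.
Flight 2 lands earlier by 11 hours 5 minutes.

the second, by 11 hours 5 minutes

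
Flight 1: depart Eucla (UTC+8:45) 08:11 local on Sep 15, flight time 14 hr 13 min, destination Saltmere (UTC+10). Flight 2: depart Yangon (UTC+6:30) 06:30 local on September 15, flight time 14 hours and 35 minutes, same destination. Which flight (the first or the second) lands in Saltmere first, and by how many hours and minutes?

the first, by 56 minutes

Flight 1 in UTC: 08:11 − 8:45 = 23:26 on Sep 14.
+14 hours and 13 minutes → arrive 13:39 UTC on Sep 15.
Flight 2 in UTC: 06:30 − 6:30 = 00:00 on Sep 15.
+14 hours 35 minutes → arrive 14:35 UTC on Sep 15.
Flight 1 lands earlier by 56 minutes.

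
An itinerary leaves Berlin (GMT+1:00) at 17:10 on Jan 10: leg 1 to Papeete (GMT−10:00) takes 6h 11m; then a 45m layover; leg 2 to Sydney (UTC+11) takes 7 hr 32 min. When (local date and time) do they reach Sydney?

Convert departure to UTC: 17:10 − 1:00 = 16:10 UTC on Jan 10.
Add 6 hours 11 minutes leg 1 → 22:21 UTC.
Add 45 minutes layover in Papeete → 23:06 UTC.
Add 7 hours 32 minutes leg 2 → 06:38 UTC (Jan 11).
Sydney is UTC+11:00, so local arrival = 06:38 + 11:00 = 17:38 on Jan 11.

17:38 on Jan 11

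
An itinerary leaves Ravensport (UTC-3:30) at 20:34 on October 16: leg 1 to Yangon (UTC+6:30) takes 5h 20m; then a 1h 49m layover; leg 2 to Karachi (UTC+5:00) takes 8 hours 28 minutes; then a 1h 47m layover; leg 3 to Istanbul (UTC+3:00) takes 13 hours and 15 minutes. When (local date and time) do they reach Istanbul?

09:43 on October 18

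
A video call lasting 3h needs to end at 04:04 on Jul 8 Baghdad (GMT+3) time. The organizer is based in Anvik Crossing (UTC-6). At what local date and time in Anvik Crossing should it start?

Target end time in UTC: 04:04 − 3:00 = 01:04 on Jul 8.
Subtract 3 hours → start 22:04 UTC on Jul 7.
Anvik Crossing is UTC−6:00: 22:04 − 6:00 = 16:04 on Jul 7.

16:04 on July 7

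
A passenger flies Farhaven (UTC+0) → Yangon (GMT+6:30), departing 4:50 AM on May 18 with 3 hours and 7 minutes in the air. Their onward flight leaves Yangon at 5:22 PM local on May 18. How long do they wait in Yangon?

2 hours 55 minutes

Farhaven is at UTC+0, so departure is already 4:50 AM UTC on May 18.
Add 3 hours 7 minutes flight time → 7:57 AM UTC.
Yangon is UTC+6:30, so local arrival = 7:57 AM + 6:30 = 2:27 PM on May 18.
Layover = 5:22 PM − 2:27 PM = 2 hours 55 minutes.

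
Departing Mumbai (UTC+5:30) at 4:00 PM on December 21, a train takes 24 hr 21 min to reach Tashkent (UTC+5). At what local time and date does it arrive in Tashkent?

3:51 PM on Dec 22

Convert departure to UTC: 4:00 PM − 5:30 = 10:30 AM UTC on Dec 21.
Add 24 hours 21 minutes travel time → 10:51 AM UTC (Dec 22).
Tashkent is UTC+5:00, so local arrival = 10:51 AM + 5:00 = 3:51 PM on Dec 22.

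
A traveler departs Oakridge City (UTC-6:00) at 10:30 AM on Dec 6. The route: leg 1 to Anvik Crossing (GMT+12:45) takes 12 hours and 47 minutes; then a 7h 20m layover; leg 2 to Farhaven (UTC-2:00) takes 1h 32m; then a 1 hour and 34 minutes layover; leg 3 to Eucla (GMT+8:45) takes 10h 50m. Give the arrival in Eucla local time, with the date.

Convert departure to UTC: 10:30 AM + 6:00 = 4:30 PM UTC on Dec 6.
Add 12 hours and 47 minutes leg 1 → 5:17 AM UTC (Dec 7).
Add 7 hours and 20 minutes layover in Anvik Crossing → 12:37 PM UTC.
Add 1 hour 32 minutes leg 2 → 2:09 PM UTC.
Add 1 hour and 34 minutes layover in Farhaven → 3:43 PM UTC.
Add 10 hours 50 minutes leg 3 → 2:33 AM UTC (Dec 8).
Eucla is UTC+8:45, so local arrival = 2:33 AM + 8:45 = 11:18 AM on Dec 8.

11:18 AM on December 8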